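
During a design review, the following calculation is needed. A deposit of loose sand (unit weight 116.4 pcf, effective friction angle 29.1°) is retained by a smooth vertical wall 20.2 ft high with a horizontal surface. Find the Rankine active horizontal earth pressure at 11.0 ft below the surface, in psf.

442 psf

K_a = (1 − sin φ)/(1 + sin φ) = 0.3456.
σ_h = K_a γ z = 0.3456 × 116.4 × 11.0 = 442.5 psf.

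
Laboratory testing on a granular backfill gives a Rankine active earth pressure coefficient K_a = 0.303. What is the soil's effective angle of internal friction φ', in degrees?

32.3°

K_a = tan²(45° − φ/2) ⇒ 45° − φ/2 = arctan(√0.303) = 28.83°.
φ = 2(45° − 28.83°) = 32.34°.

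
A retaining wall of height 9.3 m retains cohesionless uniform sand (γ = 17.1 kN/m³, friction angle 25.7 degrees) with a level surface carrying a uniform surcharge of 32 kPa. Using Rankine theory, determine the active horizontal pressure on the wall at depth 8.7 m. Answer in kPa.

71.4 kPa

K_a = (1 − sin φ)/(1 + sin φ) = 0.3950.
σ_v = γz + q = 17.1 × 8.7 + 32 = 180.8 kPa.
σ_h = K_a σ_v = 0.3950 × 180.8 = 71.41 kPa.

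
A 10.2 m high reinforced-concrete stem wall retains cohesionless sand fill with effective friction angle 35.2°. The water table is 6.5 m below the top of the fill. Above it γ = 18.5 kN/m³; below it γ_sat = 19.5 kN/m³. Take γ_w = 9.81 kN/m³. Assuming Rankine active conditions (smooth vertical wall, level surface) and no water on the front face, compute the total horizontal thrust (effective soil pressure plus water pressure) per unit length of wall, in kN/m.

K_a = tan²(45° − φ/2) = 0.2687.
γ' = 19.5 − 9.81 = 9.690 kN/m³. Depth below WT = 3.7 m.
σ'_h at WT = K_a γ d_w = 32.31 kPa; at base = 32.31 + K_a γ' × 3.7 = 41.94 kPa.
P₁ (0–6.5 m) = ½×32.31×6.5 = 105.0. P₂ (6.5–10.2 m) = ½(32.31+41.94)×3.7 = 137.4.
P_w = ½ γ_w h₂² = 0.5×9.81×3.7² = 67.15. Total = 105.0+137.4+67.15 = 309.5 kN/m.

310 kN/m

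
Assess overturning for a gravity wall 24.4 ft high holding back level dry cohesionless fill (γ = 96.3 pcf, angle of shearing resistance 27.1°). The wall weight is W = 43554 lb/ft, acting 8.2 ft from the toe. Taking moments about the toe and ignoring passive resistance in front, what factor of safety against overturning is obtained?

4.10

K_a = tan²(45° − 27.1°/2) = 0.3741.
P_a = ½K_aγH² = 0.5×0.3741×96.3×24.4² = 10720 lb/ft, acting at H/3 = 8.133 ft above the base.
Overturning moment M_o = P_a × H/3 = 10720 × 8.133 = 87210.
Resisting moment M_r = W × 8.2 = 43554 × 8.2 = 357100.
FS_overturning = M_r/M_o = 357100/87210 = 4.095.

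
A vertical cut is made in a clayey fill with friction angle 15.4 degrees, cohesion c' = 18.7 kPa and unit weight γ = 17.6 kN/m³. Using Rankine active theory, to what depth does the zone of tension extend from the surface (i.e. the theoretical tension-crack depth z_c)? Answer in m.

K_a = tan²(45° − 15.4°/2) = 0.5803; √K_a = 0.7618.
The active pressure is zero where K_a γ z = 2c√K_a, so z_c = 2c/(γ√K_a) = 2×18.7/(17.6×0.7618) = 2.789 m.

2.79 m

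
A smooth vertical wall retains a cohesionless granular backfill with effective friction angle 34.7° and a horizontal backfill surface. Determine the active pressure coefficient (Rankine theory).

0.274

K_a = (1 − sin φ)/(1 + sin φ) = (1 − sin 34.7°)/(1 + sin 34.7°) = 0.2745.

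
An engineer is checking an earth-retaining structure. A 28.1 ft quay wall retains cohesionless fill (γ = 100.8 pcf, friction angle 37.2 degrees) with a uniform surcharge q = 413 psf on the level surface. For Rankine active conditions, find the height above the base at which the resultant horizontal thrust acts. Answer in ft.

K_a = 0.2464.
Triangular part P₁ = ½K_aγH² = 9807 at H/3 = 9.367 ft; rectangular part P₂ = K_a q H = 2860 at H/2 = 14.05 ft.
ȳ = (P₁·9.367 + P₂·14.05)/(P₁+P₂) = 10.42 ft.

10.4 ft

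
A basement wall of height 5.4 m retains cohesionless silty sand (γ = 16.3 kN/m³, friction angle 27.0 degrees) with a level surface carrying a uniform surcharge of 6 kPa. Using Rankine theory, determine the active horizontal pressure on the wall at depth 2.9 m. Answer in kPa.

K_a = (1 − sin φ)/(1 + sin φ) = 0.3755.
σ_v = γz + q = 16.3 × 2.9 + 6 = 53.27 kPa.
σ_h = K_a σ_v = 0.3755 × 53.27 = 20.00 kPa.

20.0 kPa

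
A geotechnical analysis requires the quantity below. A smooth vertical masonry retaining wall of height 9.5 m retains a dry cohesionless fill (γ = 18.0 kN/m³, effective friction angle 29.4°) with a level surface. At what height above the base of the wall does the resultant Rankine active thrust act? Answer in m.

K_a = 0.3415.
The pressure distribution is triangular, so the resultant acts at H/3 above the base = 9.5/3 = 3.167 m.

3.17 m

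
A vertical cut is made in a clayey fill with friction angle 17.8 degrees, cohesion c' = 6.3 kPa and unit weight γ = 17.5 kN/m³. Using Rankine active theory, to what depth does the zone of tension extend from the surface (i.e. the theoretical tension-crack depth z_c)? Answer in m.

K_a = tan²(45° − 17.8°/2) = 0.5318; √K_a = 0.7292.
The active pressure is zero where K_a γ z = 2c√K_a, so z_c = 2c/(γ√K_a) = 2×6.3/(17.5×0.7292) = 0.9874 m.

0.987 m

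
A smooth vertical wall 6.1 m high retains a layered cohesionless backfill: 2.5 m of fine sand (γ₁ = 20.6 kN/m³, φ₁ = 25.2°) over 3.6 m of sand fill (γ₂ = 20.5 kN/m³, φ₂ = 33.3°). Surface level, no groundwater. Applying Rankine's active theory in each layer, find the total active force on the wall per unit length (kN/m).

K_a1 = tan²(45°−25.2°/2) = 0.4027; K_a2 = tan²(45°−33.3°/2) = 0.2911.
Layer 1: σ at base = K_a1 γ₁ h₁ = 20.74 kPa; P₁ = ½×20.74×2.5 = 25.93.
Layer 2: σ_v at top = γ₁h₁ = 51.50; σ_h top = K_a2×51.50 = 14.99; σ_h base = K_a2×(51.50+20.5×3.6) = 36.48.
P₂ = ½(14.99+36.48)×3.6 = 92.65. Total P_a = 25.93+92.65 = 118.6 kN/m.

119 kN/m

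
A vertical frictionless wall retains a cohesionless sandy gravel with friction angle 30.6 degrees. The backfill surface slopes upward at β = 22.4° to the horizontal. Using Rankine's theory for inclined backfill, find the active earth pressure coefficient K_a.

0.430

K_a = cos β · (cos β − √(cos²β − cos²φ)) / (cos β + √(cos²β − cos²φ)).
cos β = 0.9245, cos φ = 0.8607, √(cos²β − cos²φ) = 0.3375.
K_a = 0.9245 × (0.9245 − 0.3375)/(0.9245 + 0.3375) = 0.4301.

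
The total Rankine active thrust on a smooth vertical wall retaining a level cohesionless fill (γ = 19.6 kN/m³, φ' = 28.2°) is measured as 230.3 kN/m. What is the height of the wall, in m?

K_a = 0.3582. P_a = ½ K_a γ H² ⇒ H = √(2P_a/(K_a γ)).
H = √(2×230.3/(0.3582×19.6)) = 8.100 m.

8.10 m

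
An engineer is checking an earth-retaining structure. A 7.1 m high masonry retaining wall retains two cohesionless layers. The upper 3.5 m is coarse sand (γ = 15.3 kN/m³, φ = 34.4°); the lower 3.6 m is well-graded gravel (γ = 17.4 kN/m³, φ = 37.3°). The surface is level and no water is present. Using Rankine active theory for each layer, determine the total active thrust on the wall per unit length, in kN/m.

101 kN/m

K_a1 = tan²(45°−34.4°/2) = 0.2780; K_a2 = tan²(45°−37.3°/2) = 0.2453.
Layer 1: σ at base = K_a1 γ₁ h₁ = 14.89 kPa; P₁ = ½×14.89×3.5 = 26.05.
Layer 2: σ_v at top = γ₁h₁ = 53.55; σ_h top = K_a2×53.55 = 13.14; σ_h base = K_a2×(53.55+17.4×3.6) = 28.51.
P₂ = ½(13.14+28.51)×3.6 = 74.96. Total P_a = 26.05+74.96 = 101.0 kN/m.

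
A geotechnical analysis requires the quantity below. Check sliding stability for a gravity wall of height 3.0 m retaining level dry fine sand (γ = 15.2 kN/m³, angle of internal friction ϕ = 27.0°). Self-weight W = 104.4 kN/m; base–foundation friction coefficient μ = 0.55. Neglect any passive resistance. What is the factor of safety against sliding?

K_a = tan²(45° − 27.0°/2) = 0.3755.
P_a = ½K_aγH² = 0.5×0.3755×15.2×3.0² = 25.69 kN/m, acting at H/3 = 1.000 m above the base.
FS_sliding = μW / P_a = 0.55×104.4 / 25.69 = 2.235.

2.24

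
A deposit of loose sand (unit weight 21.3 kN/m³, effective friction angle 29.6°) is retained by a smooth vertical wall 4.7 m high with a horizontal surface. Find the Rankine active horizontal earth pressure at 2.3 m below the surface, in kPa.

K_a = (1 − sin φ)/(1 + sin φ) = 0.3387.
σ_h = K_a γ z = 0.3387 × 21.3 × 2.3 = 16.59 kPa.

16.6 kPa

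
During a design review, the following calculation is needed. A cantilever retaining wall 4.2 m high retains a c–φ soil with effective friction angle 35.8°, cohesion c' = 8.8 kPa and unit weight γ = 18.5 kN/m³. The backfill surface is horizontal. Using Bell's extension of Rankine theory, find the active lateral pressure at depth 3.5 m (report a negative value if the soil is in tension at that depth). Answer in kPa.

7.95 kPa

K_a = (1 − sin φ)/(1 + sin φ) = 0.2619.
σ_a = K_a γ z − 2c√K_a = 0.2619×18.5×3.5 − 2×8.8×0.5117 = 7.949 kPa.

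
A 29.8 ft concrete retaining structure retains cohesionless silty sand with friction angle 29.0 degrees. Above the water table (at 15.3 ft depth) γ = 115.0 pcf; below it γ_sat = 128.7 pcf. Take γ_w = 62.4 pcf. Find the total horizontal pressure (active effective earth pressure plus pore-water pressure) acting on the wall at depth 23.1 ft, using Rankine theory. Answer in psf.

K_a = (1 − sin φ)/(1 + sin φ) = 0.3470.
γ' = 128.7 − 62.4 = 66.30 pcf.
Effective vertical stress at 23.1 ft: σ'_v = 115.0×15.3 + 66.30×7.80 = 2277 psf.
σ'_h = K_a σ'_v = 0.3470 × 2277 = 789.9 psf; u = γ_w × 7.80 = 486.7 psf.
Total σ_h = 789.9 + 486.7 = 1277 psf.

1280 psf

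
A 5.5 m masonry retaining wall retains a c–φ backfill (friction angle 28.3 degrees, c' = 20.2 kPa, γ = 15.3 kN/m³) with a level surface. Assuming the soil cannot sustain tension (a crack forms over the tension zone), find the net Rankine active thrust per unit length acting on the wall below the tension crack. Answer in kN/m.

K_a = 0.3568; √K_a = 0.5973.
Tension-crack depth z_c = 2c/(γ√K_a) = 2×20.2/(15.3×0.5973) = 4.421 m.
σ_a at base = K_a γ H − 2c√K_a = 0.3568×15.3×5.5 − 2×20.2×0.5973 = 5.891 kPa.
P_a = ½ × 5.891 × (H − z_c) = 0.5×5.891×1.079 = 3.179 kN/m.

3.18 kN/m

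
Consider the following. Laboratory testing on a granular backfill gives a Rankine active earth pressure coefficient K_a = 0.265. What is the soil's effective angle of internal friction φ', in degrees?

35.5°

K_a = tan²(45° − φ/2) ⇒ 45° − φ/2 = arctan(√0.265) = 27.24°.
φ = 2(45° − 27.24°) = 35.52°.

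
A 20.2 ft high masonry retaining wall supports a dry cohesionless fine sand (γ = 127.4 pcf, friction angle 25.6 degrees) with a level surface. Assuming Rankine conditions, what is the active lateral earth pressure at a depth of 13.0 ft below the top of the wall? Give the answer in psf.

657 psf

K_a = (1 − sin φ)/(1 + sin φ) = 0.3966.
σ_h = K_a γ z = 0.3966 × 127.4 × 13.0 = 656.8 psf.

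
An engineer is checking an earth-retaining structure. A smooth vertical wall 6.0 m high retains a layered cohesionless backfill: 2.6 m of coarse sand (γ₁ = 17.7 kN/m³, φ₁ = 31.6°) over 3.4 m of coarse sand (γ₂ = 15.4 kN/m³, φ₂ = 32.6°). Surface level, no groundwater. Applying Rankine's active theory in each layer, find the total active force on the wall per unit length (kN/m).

K_a1 = tan²(45°−31.6°/2) = 0.3123; K_a2 = tan²(45°−32.6°/2) = 0.2997.
Layer 1: σ at base = K_a1 γ₁ h₁ = 14.37 kPa; P₁ = ½×14.37×2.6 = 18.69.
Layer 2: σ_v at top = γ₁h₁ = 46.02; σ_h top = K_a2×46.02 = 13.79; σ_h base = K_a2×(46.02+15.4×3.4) = 29.49.
P₂ = ½(13.79+29.49)×3.4 = 73.58. Total P_a = 18.69+73.58 = 92.27 kN/m.

92.3 kN/m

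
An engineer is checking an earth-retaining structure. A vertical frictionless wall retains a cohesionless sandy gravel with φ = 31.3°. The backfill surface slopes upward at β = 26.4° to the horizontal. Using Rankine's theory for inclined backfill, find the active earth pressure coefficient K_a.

0.482

K_a = cos β · (cos β − √(cos²β − cos²φ)) / (cos β + √(cos²β − cos²φ)).
cos β = 0.8957, cos φ = 0.8545, √(cos²β − cos²φ) = 0.2687.
K_a = 0.8957 × (0.8957 − 0.2687)/(0.8957 + 0.2687) = 0.4823.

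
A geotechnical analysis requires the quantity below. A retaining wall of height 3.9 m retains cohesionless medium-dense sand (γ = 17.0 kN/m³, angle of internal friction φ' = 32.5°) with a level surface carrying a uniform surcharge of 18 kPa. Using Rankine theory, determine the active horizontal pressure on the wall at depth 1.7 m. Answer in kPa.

14.1 kPa

K_a = (1 − sin φ)/(1 + sin φ) = 0.3010.
σ_v = γz + q = 17.0 × 1.7 + 18 = 46.90 kPa.
σ_h = K_a σ_v = 0.3010 × 46.90 = 14.12 kPa.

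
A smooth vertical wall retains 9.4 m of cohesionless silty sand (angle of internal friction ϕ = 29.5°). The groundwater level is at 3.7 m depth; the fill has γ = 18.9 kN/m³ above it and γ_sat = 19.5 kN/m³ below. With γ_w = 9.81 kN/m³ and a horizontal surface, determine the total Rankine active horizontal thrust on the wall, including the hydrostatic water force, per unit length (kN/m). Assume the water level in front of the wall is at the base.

392 kN/m

K_a = tan²(45° − φ/2) = 0.3401.
γ' = 19.5 − 9.81 = 9.690 kN/m³. Depth below WT = 5.7 m.
σ'_h at WT = K_a γ d_w = 23.78 kPa; at base = 23.78 + K_a γ' × 5.7 = 42.57 kPa.
P₁ (0–3.7 m) = ½×23.78×3.7 = 44.00. P₂ (3.7–9.4 m) = ½(23.78+42.57)×5.7 = 189.1.
P_w = ½ γ_w h₂² = 0.5×9.81×5.7² = 159.4. Total = 44.00+189.1+159.4 = 392.5 kN/m.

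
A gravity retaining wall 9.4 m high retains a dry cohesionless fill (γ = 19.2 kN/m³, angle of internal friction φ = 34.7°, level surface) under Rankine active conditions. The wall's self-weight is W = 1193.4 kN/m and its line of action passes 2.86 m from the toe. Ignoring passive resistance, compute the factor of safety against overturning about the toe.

K_a = tan²(45° − 34.7°/2) = 0.2745.
P_a = ½K_aγH² = 0.5×0.2745×19.2×9.4² = 232.8 kN/m, acting at H/3 = 3.133 m above the base.
Overturning moment M_o = P_a × H/3 = 232.8 × 3.133 = 729.5.
Resisting moment M_r = W × 2.86 = 1193.4 × 2.86 = 3413.
FS_overturning = M_r/M_o = 3413/729.5 = 4.679.

4.68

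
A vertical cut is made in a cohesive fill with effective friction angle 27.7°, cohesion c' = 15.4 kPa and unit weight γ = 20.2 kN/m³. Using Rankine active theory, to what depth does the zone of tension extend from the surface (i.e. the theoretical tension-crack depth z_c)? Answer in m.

K_a = tan²(45° − 27.7°/2) = 0.3653; √K_a = 0.6044.
The active pressure is zero where K_a γ z = 2c√K_a, so z_c = 2c/(γ√K_a) = 2×15.4/(20.2×0.6044) = 2.523 m.

2.52 m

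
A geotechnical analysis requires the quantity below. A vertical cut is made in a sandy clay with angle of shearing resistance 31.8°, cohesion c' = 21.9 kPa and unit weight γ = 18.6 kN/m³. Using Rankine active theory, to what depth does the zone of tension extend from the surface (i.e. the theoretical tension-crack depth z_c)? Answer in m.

K_a = tan²(45° − 31.8°/2) = 0.3098; √K_a = 0.5566.
The active pressure is zero where K_a γ z = 2c√K_a, so z_c = 2c/(γ√K_a) = 2×21.9/(18.6×0.5566) = 4.231 m.

4.23 m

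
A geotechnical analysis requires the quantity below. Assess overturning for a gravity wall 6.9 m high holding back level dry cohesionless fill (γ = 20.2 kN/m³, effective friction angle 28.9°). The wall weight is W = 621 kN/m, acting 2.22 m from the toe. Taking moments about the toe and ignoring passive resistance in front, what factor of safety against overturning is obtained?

3.58

K_a = tan²(45° − 28.9°/2) = 0.3484.
P_a = ½K_aγH² = 0.5×0.3484×20.2×6.9² = 167.5 kN/m, acting at H/3 = 2.300 m above the base.
Overturning moment M_o = P_a × H/3 = 167.5 × 2.300 = 385.3.
Resisting moment M_r = W × 2.22 = 621 × 2.22 = 1379.
FS_overturning = M_r/M_o = 1379/385.3 = 3.578.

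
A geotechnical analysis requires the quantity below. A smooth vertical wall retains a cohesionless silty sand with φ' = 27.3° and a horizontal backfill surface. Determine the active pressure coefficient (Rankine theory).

K_a = tan²(45° − φ/2) = tan²(31.35°) = 0.3711.

0.371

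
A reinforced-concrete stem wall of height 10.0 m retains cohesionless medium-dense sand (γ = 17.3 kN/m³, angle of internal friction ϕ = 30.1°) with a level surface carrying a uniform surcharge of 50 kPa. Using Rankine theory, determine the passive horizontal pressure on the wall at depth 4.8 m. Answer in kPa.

K_p = (1 + sin φ)/(1 − sin φ) = 3.012.
σ_v = γz + q = 17.3 × 4.8 + 50 = 133.0 kPa.
σ_h = K_p σ_v = 3.012 × 133.0 = 400.7 kPa.

401 kPa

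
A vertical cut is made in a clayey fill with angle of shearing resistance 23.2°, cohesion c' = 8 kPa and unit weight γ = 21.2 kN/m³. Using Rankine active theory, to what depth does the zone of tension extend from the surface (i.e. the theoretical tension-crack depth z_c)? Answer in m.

K_a = tan²(45° − 23.2°/2) = 0.4348; √K_a = 0.6594.
The active pressure is zero where K_a γ z = 2c√K_a, so z_c = 2c/(γ√K_a) = 2×8/(21.2×0.6594) = 1.145 m.

1.14 m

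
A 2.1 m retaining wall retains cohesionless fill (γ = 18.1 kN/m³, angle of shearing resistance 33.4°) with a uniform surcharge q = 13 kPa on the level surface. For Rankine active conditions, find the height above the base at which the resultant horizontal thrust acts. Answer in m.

0.842 m

K_a = 0.2899.
Triangular part P₁ = ½K_aγH² = 11.57 at H/3 = 0.7000 m; rectangular part P₂ = K_a q H = 7.915 at H/2 = 1.050 m.
ȳ = (P₁·0.7000 + P₂·1.050)/(P₁+P₂) = 0.8422 m.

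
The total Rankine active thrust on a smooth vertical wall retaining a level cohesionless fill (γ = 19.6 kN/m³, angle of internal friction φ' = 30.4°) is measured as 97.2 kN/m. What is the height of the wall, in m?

5.50 m

K_a = 0.3280. P_a = ½ K_a γ H² ⇒ H = √(2P_a/(K_a γ)).
H = √(2×97.2/(0.3280×19.6)) = 5.499 m.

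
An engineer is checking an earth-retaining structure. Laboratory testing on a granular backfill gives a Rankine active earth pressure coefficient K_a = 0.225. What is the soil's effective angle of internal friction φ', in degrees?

39.2°

K_a = tan²(45° − φ/2) ⇒ 45° − φ/2 = arctan(√0.225) = 25.38°.
φ = 2(45° − 25.38°) = 39.25°.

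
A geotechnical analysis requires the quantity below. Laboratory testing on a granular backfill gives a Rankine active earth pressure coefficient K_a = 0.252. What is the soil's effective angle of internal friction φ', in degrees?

36.7°

K_a = tan²(45° − φ/2) ⇒ 45° − φ/2 = arctan(√0.252) = 26.66°.
φ = 2(45° − 26.66°) = 36.69°.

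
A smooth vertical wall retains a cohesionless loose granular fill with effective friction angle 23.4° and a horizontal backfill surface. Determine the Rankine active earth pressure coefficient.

K_a = (1 − sin φ)/(1 + sin φ) = (1 − sin 23.4°)/(1 + sin 23.4°) = 0.4315.

0.431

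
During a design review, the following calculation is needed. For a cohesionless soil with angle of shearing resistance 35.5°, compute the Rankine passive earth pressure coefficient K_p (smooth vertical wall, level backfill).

3.77

K_p = (1 + sin φ)/(1 − sin φ) = tan²(45° + 35.5°/2) = 3.770.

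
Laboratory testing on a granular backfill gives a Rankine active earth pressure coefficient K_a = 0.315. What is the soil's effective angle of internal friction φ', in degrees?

K_a = tan²(45° − φ/2) ⇒ 45° − φ/2 = arctan(√0.315) = 29.30°.
φ = 2(45° − 29.30°) = 31.39°.

31.4°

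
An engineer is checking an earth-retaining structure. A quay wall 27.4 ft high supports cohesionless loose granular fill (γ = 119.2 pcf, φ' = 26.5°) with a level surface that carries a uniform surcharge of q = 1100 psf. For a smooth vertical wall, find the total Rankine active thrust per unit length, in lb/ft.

K_a = tan²(45° − φ/2) = 0.3829.
Soil triangle: ½ K_a γ H² = 0.5×0.3829×119.2×27.4² = 17130 lb/ft.
Surcharge rectangle: K_a q H = 0.3829×1100×27.4 = 11540 lb/ft.
Total = 17130 + 11540 = 28680 lb/ft.

28700 lb/ft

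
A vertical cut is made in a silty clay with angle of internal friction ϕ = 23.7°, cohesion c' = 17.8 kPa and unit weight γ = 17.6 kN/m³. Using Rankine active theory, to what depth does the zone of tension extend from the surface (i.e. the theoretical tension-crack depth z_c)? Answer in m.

3.10 m

K_a = tan²(45° − 23.7°/2) = 0.4266; √K_a = 0.6531.
The active pressure is zero where K_a γ z = 2c√K_a, so z_c = 2c/(γ√K_a) = 2×17.8/(17.6×0.6531) = 3.097 m.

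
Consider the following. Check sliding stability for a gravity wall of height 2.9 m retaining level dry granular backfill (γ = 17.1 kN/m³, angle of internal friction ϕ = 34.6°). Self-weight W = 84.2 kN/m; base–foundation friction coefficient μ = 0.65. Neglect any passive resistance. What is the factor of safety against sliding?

K_a = tan²(45° − 34.6°/2) = 0.2756.
P_a = ½K_aγH² = 0.5×0.2756×17.1×2.9² = 19.82 kN/m, acting at H/3 = 0.9667 m above the base.
FS_sliding = μW / P_a = 0.65×84.2 / 19.82 = 2.761.

2.76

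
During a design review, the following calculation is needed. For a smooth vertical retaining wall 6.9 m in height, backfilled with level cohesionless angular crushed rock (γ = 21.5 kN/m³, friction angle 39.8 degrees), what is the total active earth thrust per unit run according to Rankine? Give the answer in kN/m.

K_a = tan²(45° − φ/2) = 0.2194.
P_a = ½ K_a γ H² = 0.5 × 0.2194 × 21.5 × 6.9² = 112.3 kN/m.

112 kN/m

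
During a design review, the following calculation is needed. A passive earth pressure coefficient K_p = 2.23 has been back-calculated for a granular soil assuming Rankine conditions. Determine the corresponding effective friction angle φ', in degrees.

22.4°

K_p = (1+sin φ)/(1−sin φ) ⇒ sin φ = (K_p − 1)/(K_p + 1) = 0.3808.
φ = arcsin(0.3808) = 22.38°.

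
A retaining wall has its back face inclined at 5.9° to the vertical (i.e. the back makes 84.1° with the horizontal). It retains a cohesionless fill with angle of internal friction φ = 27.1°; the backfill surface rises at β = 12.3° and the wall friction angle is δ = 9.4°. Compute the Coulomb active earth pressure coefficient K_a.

K_a = sin²(α+φ) / [sin²α · sin(α−δ) · (1 + √{sin(φ+δ)sin(φ−β) / (sin(α−δ)sin(α+β))})²].
With α = 84.1°, φ = 27.1°, δ = 9.4°, β = 12.3°: K_a = 0.4659.

0.466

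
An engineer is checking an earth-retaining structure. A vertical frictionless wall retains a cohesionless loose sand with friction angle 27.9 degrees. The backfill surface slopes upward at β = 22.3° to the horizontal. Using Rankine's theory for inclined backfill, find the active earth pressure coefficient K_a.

0.503

K_a = cos β · (cos β − √(cos²β − cos²φ)) / (cos β + √(cos²β − cos²φ)).
cos β = 0.9252, cos φ = 0.8838, √(cos²β − cos²φ) = 0.2738.
K_a = 0.9252 × (0.9252 − 0.2738)/(0.9252 + 0.2738) = 0.5026.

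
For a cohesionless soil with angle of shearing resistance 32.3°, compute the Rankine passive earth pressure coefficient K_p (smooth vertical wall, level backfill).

3.30

K_p = (1 + sin φ)/(1 − sin φ) = tan²(45° + 32.3°/2) = 3.295.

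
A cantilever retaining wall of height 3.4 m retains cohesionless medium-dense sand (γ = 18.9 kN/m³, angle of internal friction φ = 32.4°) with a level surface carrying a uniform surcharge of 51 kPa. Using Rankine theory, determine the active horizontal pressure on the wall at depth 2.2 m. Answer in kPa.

28.0 kPa

K_a = (1 − sin φ)/(1 + sin φ) = 0.3022.
σ_v = γz + q = 18.9 × 2.2 + 51 = 92.58 kPa.
σ_h = K_a σ_v = 0.3022 × 92.58 = 27.98 kPa.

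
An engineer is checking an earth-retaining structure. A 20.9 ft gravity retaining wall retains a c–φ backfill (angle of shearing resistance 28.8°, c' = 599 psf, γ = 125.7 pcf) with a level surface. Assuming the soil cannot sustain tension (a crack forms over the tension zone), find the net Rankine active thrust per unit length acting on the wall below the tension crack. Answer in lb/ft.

503 lb/ft

K_a = 0.3498; √K_a = 0.5914.
Tension-crack depth z_c = 2c/(γ√K_a) = 2×599/(125.7×0.5914) = 16.12 ft.
σ_a at base = K_a γ H − 2c√K_a = 0.3498×125.7×20.9 − 2×599×0.5914 = 210.3 psf.
P_a = ½ × 210.3 × (H − z_c) = 0.5×210.3×4.785 = 503.2 lb/ft.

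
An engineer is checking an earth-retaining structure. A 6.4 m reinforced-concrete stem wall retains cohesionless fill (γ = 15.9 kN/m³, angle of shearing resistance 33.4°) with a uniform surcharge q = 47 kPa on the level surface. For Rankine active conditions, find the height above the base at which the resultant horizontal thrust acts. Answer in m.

2.65 m

K_a = 0.2899.
Triangular part P₁ = ½K_aγH² = 94.41 at H/3 = 2.133 m; rectangular part P₂ = K_a q H = 87.21 at H/2 = 3.200 m.
ȳ = (P₁·2.133 + P₂·3.200)/(P₁+P₂) = 2.646 m.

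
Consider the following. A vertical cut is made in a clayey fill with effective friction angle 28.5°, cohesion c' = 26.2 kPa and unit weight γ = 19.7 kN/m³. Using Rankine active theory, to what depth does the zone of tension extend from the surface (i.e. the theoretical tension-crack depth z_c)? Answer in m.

4.47 m

K_a = tan²(45° − 28.5°/2) = 0.3540; √K_a = 0.5949.
The active pressure is zero where K_a γ z = 2c√K_a, so z_c = 2c/(γ√K_a) = 2×26.2/(19.7×0.5949) = 4.471 m.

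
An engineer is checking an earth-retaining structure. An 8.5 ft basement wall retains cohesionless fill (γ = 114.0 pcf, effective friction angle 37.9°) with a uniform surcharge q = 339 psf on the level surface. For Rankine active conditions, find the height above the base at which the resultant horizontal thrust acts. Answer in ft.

K_a = 0.2389.
Triangular part P₁ = ½K_aγH² = 984.0 at H/3 = 2.833 ft; rectangular part P₂ = K_a q H = 688.5 at H/2 = 4.250 ft.
ȳ = (P₁·2.833 + P₂·4.250)/(P₁+P₂) = 3.417 ft.

3.42 ft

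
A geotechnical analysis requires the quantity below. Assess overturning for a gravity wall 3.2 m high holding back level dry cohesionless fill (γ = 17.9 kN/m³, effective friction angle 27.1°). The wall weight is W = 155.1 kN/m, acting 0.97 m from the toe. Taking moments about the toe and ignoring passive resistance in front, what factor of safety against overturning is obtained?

4.11

K_a = tan²(45° − 27.1°/2) = 0.3741.
P_a = ½K_aγH² = 0.5×0.3741×17.9×3.2² = 34.28 kN/m, acting at H/3 = 1.067 m above the base.
Overturning moment M_o = P_a × H/3 = 34.28 × 1.067 = 36.57.
Resisting moment M_r = W × 0.97 = 155.1 × 0.97 = 150.4.
FS_overturning = M_r/M_o = 150.4/36.57 = 4.114.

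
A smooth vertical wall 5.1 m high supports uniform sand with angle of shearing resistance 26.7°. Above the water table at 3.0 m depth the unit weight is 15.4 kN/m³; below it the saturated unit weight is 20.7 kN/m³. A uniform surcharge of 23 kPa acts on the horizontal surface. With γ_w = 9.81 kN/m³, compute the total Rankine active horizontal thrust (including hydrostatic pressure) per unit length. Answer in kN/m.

139 kN/m

K_a = tan²(45° − φ/2) = 0.3800.
γ' = 20.7 − 9.81 = 10.89 kN/m³. h₂ = H − d_w = 2.1 m.
σ'_h: at surface K_a·q = 8.739; at WT K_a(q+γd_w) = 26.29; at base K_a(q+γd_w+γ'h₂) = 34.98 kPa.
P₁ = ½(8.739+26.29)×3.0 = 52.55; P₂ = ½(26.29+34.98)×2.1 = 64.34; P_w = ½γ_w h₂² = 21.63.
Total = 52.55+64.34+21.63 = 138.5 kN/m.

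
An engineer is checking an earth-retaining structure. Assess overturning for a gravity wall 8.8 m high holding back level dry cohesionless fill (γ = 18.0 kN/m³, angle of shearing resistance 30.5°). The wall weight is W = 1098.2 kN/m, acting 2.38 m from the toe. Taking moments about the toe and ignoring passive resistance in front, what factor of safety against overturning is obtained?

3.91

K_a = tan²(45° − 30.5°/2) = 0.3267.
P_a = ½K_aγH² = 0.5×0.3267×18.0×8.8² = 227.7 kN/m, acting at H/3 = 2.933 m above the base.
Overturning moment M_o = P_a × H/3 = 227.7 × 2.933 = 667.8.
Resisting moment M_r = W × 2.38 = 1098.2 × 2.38 = 2614.
FS_overturning = M_r/M_o = 2614/667.8 = 3.914.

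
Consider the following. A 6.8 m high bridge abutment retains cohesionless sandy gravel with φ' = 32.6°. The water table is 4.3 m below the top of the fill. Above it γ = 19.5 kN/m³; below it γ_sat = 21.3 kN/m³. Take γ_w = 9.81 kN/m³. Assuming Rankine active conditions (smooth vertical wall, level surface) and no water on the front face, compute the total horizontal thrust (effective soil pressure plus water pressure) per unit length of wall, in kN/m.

K_a = tan²(45° − φ/2) = 0.2997.
γ' = 21.3 − 9.81 = 11.49 kN/m³. Depth below WT = 2.5 m.
σ'_h at WT = K_a γ d_w = 25.13 kPa; at base = 25.13 + K_a γ' × 2.5 = 33.74 kPa.
P₁ (0–4.3 m) = ½×25.13×4.3 = 54.04. P₂ (4.3–6.8 m) = ½(25.13+33.74)×2.5 = 73.60.
P_w = ½ γ_w h₂² = 0.5×9.81×2.5² = 30.66. Total = 54.04+73.60+30.66 = 158.3 kN/m.

158 kN/m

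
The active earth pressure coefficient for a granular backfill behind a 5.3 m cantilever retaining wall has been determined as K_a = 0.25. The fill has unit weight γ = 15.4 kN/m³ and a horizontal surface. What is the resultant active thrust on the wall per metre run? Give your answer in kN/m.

54.1 kN/m

P = ½ K_a γ H² = 0.5 × 0.25 × 15.4 × 5.3² = 54.07 kN/m.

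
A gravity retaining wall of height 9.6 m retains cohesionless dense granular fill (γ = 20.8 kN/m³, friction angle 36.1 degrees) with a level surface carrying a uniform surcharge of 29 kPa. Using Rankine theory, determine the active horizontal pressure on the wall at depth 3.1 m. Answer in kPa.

K_a = (1 − sin φ)/(1 + sin φ) = 0.2585.
σ_v = γz + q = 20.8 × 3.1 + 29 = 93.48 kPa.
σ_h = K_a σ_v = 0.2585 × 93.48 = 24.16 kPa.

24.2 kPa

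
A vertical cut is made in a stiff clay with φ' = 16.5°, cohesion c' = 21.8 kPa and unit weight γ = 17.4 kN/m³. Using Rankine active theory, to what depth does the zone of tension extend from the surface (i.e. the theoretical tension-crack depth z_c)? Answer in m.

3.36 m

K_a = tan²(45° − 16.5°/2) = 0.5576; √K_a = 0.7467.
The active pressure is zero where K_a γ z = 2c√K_a, so z_c = 2c/(γ√K_a) = 2×21.8/(17.4×0.7467) = 3.356 m.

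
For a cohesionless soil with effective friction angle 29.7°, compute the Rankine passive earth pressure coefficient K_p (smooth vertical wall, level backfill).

K_p = (1 + sin φ)/(1 − sin φ) = tan²(45° + 29.7°/2) = 2.964.

2.96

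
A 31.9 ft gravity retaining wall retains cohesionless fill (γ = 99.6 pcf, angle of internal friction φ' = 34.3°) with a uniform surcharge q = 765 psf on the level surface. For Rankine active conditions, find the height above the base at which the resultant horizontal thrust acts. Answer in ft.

12.4 ft

K_a = 0.2792.
Triangular part P₁ = ½K_aγH² = 14150 at H/3 = 10.63 ft; rectangular part P₂ = K_a q H = 6812 at H/2 = 15.95 ft.
ȳ = (P₁·10.63 + P₂·15.95)/(P₁+P₂) = 12.36 ft.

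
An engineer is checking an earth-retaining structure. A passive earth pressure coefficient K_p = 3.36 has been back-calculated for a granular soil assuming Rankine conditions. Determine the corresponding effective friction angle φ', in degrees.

32.8°

K_p = (1+sin φ)/(1−sin φ) ⇒ sin φ = (K_p − 1)/(K_p + 1) = 0.5413.
φ = arcsin(0.5413) = 32.77°.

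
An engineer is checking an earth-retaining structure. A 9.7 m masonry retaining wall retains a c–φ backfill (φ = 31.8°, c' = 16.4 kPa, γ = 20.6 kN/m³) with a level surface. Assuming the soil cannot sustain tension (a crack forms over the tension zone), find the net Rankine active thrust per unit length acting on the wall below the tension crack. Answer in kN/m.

K_a = 0.3098; √K_a = 0.5566.
Tension-crack depth z_c = 2c/(γ√K_a) = 2×16.4/(20.6×0.5566) = 2.861 m.
σ_a at base = K_a γ H − 2c√K_a = 0.3098×20.6×9.7 − 2×16.4×0.5566 = 43.65 kPa.
P_a = ½ × 43.65 × (H − z_c) = 0.5×43.65×6.839 = 149.3 kN/m.

149 kN/m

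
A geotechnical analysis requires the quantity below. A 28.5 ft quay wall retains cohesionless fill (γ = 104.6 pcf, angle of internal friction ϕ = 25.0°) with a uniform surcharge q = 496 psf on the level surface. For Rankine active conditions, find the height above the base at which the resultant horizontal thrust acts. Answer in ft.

10.7 ft

K_a = 0.4059.
Triangular part P₁ = ½K_aγH² = 17240 at H/3 = 9.500 ft; rectangular part P₂ = K_a q H = 5737 at H/2 = 14.25 ft.
ȳ = (P₁·9.500 + P₂·14.25)/(P₁+P₂) = 10.69 ft.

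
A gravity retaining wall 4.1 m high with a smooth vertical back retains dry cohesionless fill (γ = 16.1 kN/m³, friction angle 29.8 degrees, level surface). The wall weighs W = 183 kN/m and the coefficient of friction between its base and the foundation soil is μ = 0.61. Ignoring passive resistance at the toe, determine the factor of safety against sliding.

K_a = tan²(45° − 29.8°/2) = 0.3360.
P_a = ½K_aγH² = 0.5×0.3360×16.1×4.1² = 45.47 kN/m, acting at H/3 = 1.367 m above the base.
FS_sliding = μW / P_a = 0.61×183 / 45.47 = 2.455.

2.45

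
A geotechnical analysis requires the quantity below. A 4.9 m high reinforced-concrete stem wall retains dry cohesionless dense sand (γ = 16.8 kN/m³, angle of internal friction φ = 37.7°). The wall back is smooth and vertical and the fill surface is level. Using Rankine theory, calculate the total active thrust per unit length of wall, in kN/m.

K_a = tan²(45° − φ/2) = 0.2411.
P_a = ½ K_a γ H² = 0.5 × 0.2411 × 16.8 × 4.9² = 48.62 kN/m.

48.6 kN/m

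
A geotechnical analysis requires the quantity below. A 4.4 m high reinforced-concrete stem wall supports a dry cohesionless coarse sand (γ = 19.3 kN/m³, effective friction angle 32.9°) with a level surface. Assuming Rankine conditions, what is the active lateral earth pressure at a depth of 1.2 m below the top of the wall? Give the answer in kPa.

6.86 kPa

K_a = (1 − sin φ)/(1 + sin φ) = 0.2960.
σ_h = K_a γ z = 0.2960 × 19.3 × 1.2 = 6.856 kPa.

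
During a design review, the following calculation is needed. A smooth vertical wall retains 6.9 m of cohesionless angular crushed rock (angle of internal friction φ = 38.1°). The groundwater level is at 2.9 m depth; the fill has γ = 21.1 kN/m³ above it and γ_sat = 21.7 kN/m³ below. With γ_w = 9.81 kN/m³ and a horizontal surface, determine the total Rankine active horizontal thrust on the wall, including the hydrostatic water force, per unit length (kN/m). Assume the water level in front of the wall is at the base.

180 kN/m

K_a = tan²(45° − φ/2) = 0.2368.
γ' = 21.7 − 9.81 = 11.89 kN/m³. Depth below WT = 4.0 m.
σ'_h at WT = K_a γ d_w = 14.49 kPa; at base = 14.49 + K_a γ' × 4.0 = 25.76 kPa.
P₁ (0–2.9 m) = ½×14.49×2.9 = 21.01. P₂ (2.9–6.9 m) = ½(14.49+25.76)×4.0 = 80.49.
P_w = ½ γ_w h₂² = 0.5×9.81×4.0² = 78.48. Total = 21.01+80.49+78.48 = 180.0 kN/m.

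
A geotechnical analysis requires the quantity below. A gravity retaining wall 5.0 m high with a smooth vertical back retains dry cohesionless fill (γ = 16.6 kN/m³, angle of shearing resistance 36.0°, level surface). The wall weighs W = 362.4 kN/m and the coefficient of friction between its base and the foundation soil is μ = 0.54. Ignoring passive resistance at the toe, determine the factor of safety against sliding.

3.63

K_a = tan²(45° − 36.0°/2) = 0.2596.
P_a = ½K_aγH² = 0.5×0.2596×16.6×5.0² = 53.87 kN/m, acting at H/3 = 1.667 m above the base.
FS_sliding = μW / P_a = 0.54×362.4 / 53.87 = 3.633.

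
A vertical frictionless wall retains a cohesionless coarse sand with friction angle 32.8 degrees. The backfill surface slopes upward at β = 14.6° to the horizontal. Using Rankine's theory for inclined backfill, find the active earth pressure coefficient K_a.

0.326

K_a = cos β · (cos β − √(cos²β − cos²φ)) / (cos β + √(cos²β − cos²φ)).
cos β = 0.9677, cos φ = 0.8406, √(cos²β − cos²φ) = 0.4795.
K_a = 0.9677 × (0.9677 − 0.4795)/(0.9677 + 0.4795) = 0.3265.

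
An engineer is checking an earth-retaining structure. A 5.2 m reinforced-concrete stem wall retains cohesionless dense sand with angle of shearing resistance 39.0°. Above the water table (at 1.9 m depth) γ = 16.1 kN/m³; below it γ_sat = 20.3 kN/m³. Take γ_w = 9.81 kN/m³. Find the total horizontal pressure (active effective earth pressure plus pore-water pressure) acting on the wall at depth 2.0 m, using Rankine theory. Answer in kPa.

K_a = (1 − sin φ)/(1 + sin φ) = 0.2275.
γ' = 20.3 − 9.81 = 10.49 kN/m³.
Effective vertical stress at 2.0 m: σ'_v = 16.1×1.9 + 10.49×0.100 = 31.64 kPa.
σ'_h = K_a σ'_v = 0.2275 × 31.64 = 7.198 kPa; u = γ_w × 0.100 = 0.9810 kPa.
Total σ_h = 7.198 + 0.9810 = 8.179 kPa.

8.18 kPa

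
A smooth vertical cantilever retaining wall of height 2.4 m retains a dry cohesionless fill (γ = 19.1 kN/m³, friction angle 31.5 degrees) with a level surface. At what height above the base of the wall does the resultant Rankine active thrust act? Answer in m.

0.800 m

K_a = 0.3136.
The pressure distribution is triangular, so the resultant acts at H/3 above the base = 2.4/3 = 0.8000 m.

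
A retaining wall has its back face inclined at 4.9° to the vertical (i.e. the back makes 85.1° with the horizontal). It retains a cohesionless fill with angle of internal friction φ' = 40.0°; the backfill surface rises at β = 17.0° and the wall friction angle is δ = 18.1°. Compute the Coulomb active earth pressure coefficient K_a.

K_a = sin²(α+φ) / [sin²α · sin(α−δ) · (1 + √{sin(φ+δ)sin(φ−β) / (sin(α−δ)sin(α+β))})²].
With α = 85.1°, φ = 40.0°, δ = 18.1°, β = 17.0°: K_a = 0.2836.

0.284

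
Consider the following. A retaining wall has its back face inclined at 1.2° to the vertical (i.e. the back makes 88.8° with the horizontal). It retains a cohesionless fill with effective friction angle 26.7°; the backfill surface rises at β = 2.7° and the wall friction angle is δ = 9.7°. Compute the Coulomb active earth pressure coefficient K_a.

0.371

K_a = sin²(α+φ) / [sin²α · sin(α−δ) · (1 + √{sin(φ+δ)sin(φ−β) / (sin(α−δ)sin(α+β))})²].
With α = 88.8°, φ = 26.7°, δ = 9.7°, β = 2.7°: K_a = 0.3709.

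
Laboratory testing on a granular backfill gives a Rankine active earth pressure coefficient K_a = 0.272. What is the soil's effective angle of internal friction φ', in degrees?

34.9°

K_a = tan²(45° − φ/2) ⇒ 45° − φ/2 = arctan(√0.272) = 27.54°.
φ = 2(45° − 27.54°) = 34.91°.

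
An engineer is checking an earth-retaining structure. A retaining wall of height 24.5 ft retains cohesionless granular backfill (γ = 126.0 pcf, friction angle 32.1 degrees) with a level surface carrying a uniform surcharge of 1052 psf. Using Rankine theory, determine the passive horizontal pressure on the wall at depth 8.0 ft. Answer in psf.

K_p = (1 + sin φ)/(1 − sin φ) = 3.268.
σ_v = γz + q = 126.0 × 8.0 + 1052 = 2060 psf.
σ_h = K_p σ_v = 3.268 × 2060 = 6732 psf.

6730 psf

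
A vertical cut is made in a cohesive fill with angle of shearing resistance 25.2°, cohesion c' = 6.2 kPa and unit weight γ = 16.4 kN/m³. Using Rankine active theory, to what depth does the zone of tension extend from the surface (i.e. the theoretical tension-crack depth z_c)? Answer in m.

K_a = tan²(45° − 25.2°/2) = 0.4027; √K_a = 0.6346.
The active pressure is zero where K_a γ z = 2c√K_a, so z_c = 2c/(γ√K_a) = 2×6.2/(16.4×0.6346) = 1.191 m.

1.19 m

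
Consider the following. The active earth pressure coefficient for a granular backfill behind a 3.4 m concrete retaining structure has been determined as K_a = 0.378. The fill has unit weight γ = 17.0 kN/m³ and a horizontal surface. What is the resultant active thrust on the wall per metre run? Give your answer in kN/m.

P = ½ K_a γ H² = 0.5 × 0.378 × 17.0 × 3.4² = 37.14 kN/m.

37.1 kN/m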